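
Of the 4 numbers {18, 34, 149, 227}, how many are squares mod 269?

(18/269) = -1 → non-residue.
(34/269) = +1 → QR.
(149/269) = +1 → QR.
(227/269) = -1 → non-residue.
Total quadratic residues among the 4: 2.

2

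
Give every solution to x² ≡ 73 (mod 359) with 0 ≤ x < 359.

Since 359 ≡ 3 (mod 4), a square root of 73 is 73^((359+1)/4) = 73^90 mod 359.
Repeated squaring: 73^2≡303, 73^4≡264, 73^8≡50, 73^16≡346, 73^32≡169, 73^64≡200 (mod 359).
73^90 = 73^(64+16+8+2) ≡ 198 (mod 359).
Check: 198² = 39204 ≡ 73 (mod 359). The two roots are 161 and 198.

161, 198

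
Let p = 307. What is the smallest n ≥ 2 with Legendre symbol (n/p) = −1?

2

(2/307) = −1, so 2 is the smallest positive non-residue mod 307.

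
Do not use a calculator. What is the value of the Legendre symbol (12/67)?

-1

Pull out 2^2: since 67 ≡ 3 (mod 8), (2/67) = -1, so (2/67)^2 = +1.
Reciprocity: 3 ≡ 3 and 67 ≡ 3 (mod 4), so (3/67) = −(67/3).
Reduce top mod 3: now compute (1/3).
Reached (1/3) = 1. Collecting the sign flips along the way, the symbol is -1.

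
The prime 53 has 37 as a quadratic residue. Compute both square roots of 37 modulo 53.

14, 39

53 ≡ 1 (mod 4), so we find a root by search.
Trying successive values, 14² = 196 ≡ 37 (mod 53). The other root is 53 − 14 = 39.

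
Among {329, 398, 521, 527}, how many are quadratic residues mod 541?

3

(329/541) = +1 → QR.
(398/541) = +1 → QR.
(521/541) = +1 → QR.
(527/541) = -1 → non-residue.
Total quadratic residues among the 4: 3.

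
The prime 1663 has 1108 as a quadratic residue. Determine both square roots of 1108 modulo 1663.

315, 1348

Since 1663 ≡ 3 (mod 4), a square root of 1108 is 1108^((1663+1)/4) = 1108^416 mod 1663.
Repeated squaring: 1108^2≡370, 1108^4≡534, 1108^8≡783, 1108^16≡1105, 1108^32≡383, 1108^64≡345, 1108^128≡952, 1108^256≡1632 (mod 1663).
1108^416 = 1108^(256+128+32) ≡ 315 (mod 1663).
Check: 315² = 99225 ≡ 1108 (mod 1663). The two roots are 315 and 1348.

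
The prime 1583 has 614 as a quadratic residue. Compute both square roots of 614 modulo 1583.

678, 905

Since 1583 ≡ 3 (mod 4), a square root of 614 is 614^((1583+1)/4) = 614^396 mod 1583.
Repeated squaring: 614^2≡242, 614^4≡1576, 614^8≡49, 614^16≡818, 614^32≡1098, 614^64≡941, 614^128≡584, 614^256≡711 (mod 1583).
614^396 = 614^(256+128+8+4) ≡ 678 (mod 1583).
Check: 678² = 459684 ≡ 614 (mod 1583). The two roots are 678 and 905.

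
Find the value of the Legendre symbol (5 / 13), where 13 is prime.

-1

Reciprocity: 5 ≡ 1 and 13 ≡ 1 (mod 4), so (5/13) = +(13/5).
Reduce top mod 5: now compute (3/5).
Reciprocity: 3 ≡ 3 and 5 ≡ 1 (mod 4), so (3/5) = +(5/3).
Reduce top mod 3: now compute (2/3).
Pull out 2: since 3 ≡ 3 (mod 8), (2/3) = -1.
Reached (1/3) = 1. Collecting the sign flips along the way, the symbol is -1.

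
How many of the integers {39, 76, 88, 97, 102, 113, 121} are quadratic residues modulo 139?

(39/139) = -1 → non-residue.
(76/139) = -1 → non-residue.
(88/139) = -1 → non-residue.
(97/139) = -1 → non-residue.
(102/139) = -1 → non-residue.
(113/139) = +1 → QR.
(121/139) = +1 → QR.
Total quadratic residues among the 7: 2.

2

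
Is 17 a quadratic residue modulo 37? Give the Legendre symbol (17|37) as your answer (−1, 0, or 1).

Reciprocity: 17 ≡ 1 and 37 ≡ 1 (mod 4), so (17/37) = +(37/17).
Reduce top mod 17: now compute (3/17).
Reciprocity: 3 ≡ 3 and 17 ≡ 1 (mod 4), so (3/17) = +(17/3).
Reduce top mod 3: now compute (2/3).
Pull out 2: since 3 ≡ 3 (mod 8), (2/3) = -1.
Reached (1/3) = 1. Collecting the sign flips along the way, the symbol is -1.

-1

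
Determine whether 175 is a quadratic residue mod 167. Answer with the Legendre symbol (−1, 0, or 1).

First reduce: 175 ≡ 8 (mod 167).
Pull out 2^3: since 167 ≡ 7 (mod 8), (2/167) = +1, so (2/167)^3 = +1.
Reached (1/167) = 1. Collecting the sign flips along the way, the symbol is +1.

1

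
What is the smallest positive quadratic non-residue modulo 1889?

3

(2/1889) = +1, so 2 is a residue.
(3/1889) = −1, so 3 is the smallest positive non-residue mod 1889.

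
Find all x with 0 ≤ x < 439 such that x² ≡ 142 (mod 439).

153, 286

Since 439 ≡ 3 (mod 4), a square root of 142 is 142^((439+1)/4) = 142^110 mod 439.
Repeated squaring: 142^2≡409, 142^4≡22, 142^8≡45, 142^16≡269, 142^32≡365, 142^64≡208 (mod 439).
142^110 = 142^(64+32+8+4+2) ≡ 286 (mod 439).
Check: 286² = 81796 ≡ 142 (mod 439). The two roots are 153 and 286.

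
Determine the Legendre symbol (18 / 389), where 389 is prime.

Pull out 2: since 389 ≡ 5 (mod 8), (2/389) = -1.
Reciprocity: 9 ≡ 1 and 389 ≡ 1 (mod 4), so (9/389) = +(389/9).
Reduce top mod 9: now compute (2/9).
Pull out 2: since 9 ≡ 1 (mod 8), (2/9) = +1.
Reached (1/9) = 1. Collecting the sign flips along the way, the symbol is -1.

-1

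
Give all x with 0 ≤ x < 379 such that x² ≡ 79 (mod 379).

Since 379 ≡ 3 (mod 4), a square root of 79 is 79^((379+1)/4) = 79^95 mod 379.
Repeated squaring: 79^2≡177, 79^4≡251, 79^8≡87, 79^16≡368, 79^32≡121, 79^64≡239 (mod 379).
79^95 = 79^(64+16+8+4+2+1) ≡ 107 (mod 379).
Check: 107² = 11449 ≡ 79 (mod 379). The two roots are 107 and 272.

107, 272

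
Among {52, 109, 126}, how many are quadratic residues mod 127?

(52/127) = +1 → QR.
(109/127) = -1 → non-residue.
(126/127) = -1 → non-residue.
Total quadratic residues among the 3: 1.

1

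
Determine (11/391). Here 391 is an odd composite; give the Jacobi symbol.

Reciprocity: 11 ≡ 3 and 391 ≡ 3 (mod 4), so (11/391) = −(391/11).
Reduce top mod 11: now compute (6/11).
Pull out 2: since 11 ≡ 3 (mod 8), (2/11) = -1.
Reciprocity: 3 ≡ 3 and 11 ≡ 3 (mod 4), so (3/11) = −(11/3).
Reduce top mod 3: now compute (2/3).
Pull out 2: since 3 ≡ 3 (mod 8), (2/3) = -1.
Reached (1/3) = 1. Collecting the sign flips along the way, the symbol is +1.

1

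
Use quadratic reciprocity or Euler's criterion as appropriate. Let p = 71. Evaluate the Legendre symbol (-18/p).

Euler's criterion: (-18/71) ≡ 53^35 (mod 71).
53^2 ≡ 40 (mod 71)
53^4 ≡ 38 (mod 71)
53^8 ≡ 24 (mod 71)
53^16 ≡ 8 (mod 71)
53^32 ≡ 64 (mod 71)
53^35 = 53^(32+2+1) ≡ 70 (mod 71).
Result is 70 ≡ −1, so (-18/71) = −1.

-1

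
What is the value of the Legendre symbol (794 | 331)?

First reduce: 794 ≡ 132 (mod 331).
Pull out 2^2: since 331 ≡ 3 (mod 8), (2/331) = -1, so (2/331)^2 = +1.
Reciprocity: 33 ≡ 1 and 331 ≡ 3 (mod 4), so (33/331) = +(331/33).
Reduce top mod 33: now compute (1/33).
Reached (1/33) = 1. Collecting the sign flips along the way, the symbol is +1.

1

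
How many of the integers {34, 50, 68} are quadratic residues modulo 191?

(34/191) = +1 → QR.
(50/191) = +1 → QR.
(68/191) = +1 → QR.
Total quadratic residues among the 3: 3.

3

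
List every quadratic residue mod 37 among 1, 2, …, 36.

1 3 4 7 9 10 11 12 16 21 25 26 27 28 30 33 34 36

Square k = 1,…,18 (k and 37−k give the same square):
1²=1, 2²=4, 3²=9, 4²=16, 5²=25, 6²=36, 7²≡12, 8²≡27, 9²≡7, 10²≡26, 11²≡10, 12²≡33, 13²≡21, 14²≡11, 15²≡3, 16²≡34, 17²≡30, 18²≡28 (mod 37).
So the quadratic residues mod 37 are {1, 3, 4, 7, 9, 10, 11, 12, 16, 21, 25, 26, 27, 28, 30, 33, 34, 36}.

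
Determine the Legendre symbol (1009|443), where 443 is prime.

First reduce: 1009 ≡ 123 (mod 443).
Reciprocity: 123 ≡ 3 and 443 ≡ 3 (mod 4), so (123/443) = −(443/123).
Reduce top mod 123: now compute (74/123).
Pull out 2: since 123 ≡ 3 (mod 8), (2/123) = -1.
Reciprocity: 37 ≡ 1 and 123 ≡ 3 (mod 4), so (37/123) = +(123/37).
Reduce top mod 37: now compute (12/37).
Pull out 2^2: since 37 ≡ 5 (mod 8), (2/37) = -1, so (2/37)^2 = +1.
Reciprocity: 3 ≡ 3 and 37 ≡ 1 (mod 4), so (3/37) = +(37/3).
Reduce top mod 3: now compute (1/3).
Reached (1/3) = 1. Collecting the sign flips along the way, the symbol is +1.

1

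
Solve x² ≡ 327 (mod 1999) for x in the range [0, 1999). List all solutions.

Since 1999 ≡ 3 (mod 4), a square root of 327 is 327^((1999+1)/4) = 327^500 mod 1999.
Repeated squaring: 327^2≡982, 327^4≡806, 327^8≡1960, 327^16≡1521, 327^32≡598, 327^64≡1782, 327^128≡1112, 327^256≡1162 (mod 1999).
327^500 = 327^(256+128+64+32+16+4) ≡ 1888 (mod 1999).
Check: 1888² = 3564544 ≡ 327 (mod 1999). The two roots are 111 and 1888.

111, 1888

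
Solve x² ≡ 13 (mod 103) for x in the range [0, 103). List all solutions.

42, 61

Since 103 ≡ 3 (mod 4), a square root of 13 is 13^((103+1)/4) = 13^26 mod 103.
Repeated squaring: 13^2≡66, 13^4≡30, 13^8≡76, 13^16≡8 (mod 103).
13^26 = 13^(16+8+2) ≡ 61 (mod 103).
Check: 61² = 3721 ≡ 13 (mod 103). The two roots are 42 and 61.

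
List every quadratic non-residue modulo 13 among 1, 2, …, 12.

2, 5, 6, 7, 8, 11

Square k = 1,…,6 (k and 13−k give the same square):
1²=1, 2²=4, 3²=9, 4²≡3, 5²≡12, 6²≡10 (mod 13).
The residues are {1, 3, 4, 9, 10, 12}; the non-residues are the remaining 6 nonzero classes.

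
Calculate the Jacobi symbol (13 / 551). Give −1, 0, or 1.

Reciprocity: 13 ≡ 1 and 551 ≡ 3 (mod 4), so (13/551) = +(551/13).
Reduce top mod 13: now compute (5/13).
Reciprocity: 5 ≡ 1 and 13 ≡ 1 (mod 4), so (5/13) = +(13/5).
Reduce top mod 5: now compute (3/5).
Reciprocity: 3 ≡ 3 and 5 ≡ 1 (mod 4), so (3/5) = +(5/3).
Reduce top mod 3: now compute (2/3).
Pull out 2: since 3 ≡ 3 (mod 8), (2/3) = -1.
Reached (1/3) = 1. Collecting the sign flips along the way, the symbol is -1.

-1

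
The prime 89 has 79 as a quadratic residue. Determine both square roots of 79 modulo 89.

41, 48

89 ≡ 1 (mod 4), so we find a root by search.
Trying successive values, 41² = 1681 ≡ 79 (mod 89). The other root is 89 − 41 = 48.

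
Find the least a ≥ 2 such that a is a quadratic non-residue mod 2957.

2

(2/2957) = −1, so 2 is the smallest positive non-residue mod 2957.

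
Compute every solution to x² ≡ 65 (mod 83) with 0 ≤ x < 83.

Since 83 ≡ 3 (mod 4), a square root of 65 is 65^((83+1)/4) = 65^21 mod 83.
Repeated squaring: 65^2≡75, 65^4≡64, 65^8≡29, 65^16≡11 (mod 83).
65^21 = 65^(16+4+1) ≡ 27 (mod 83).
Check: 27² = 729 ≡ 65 (mod 83). The two roots are 27 and 56.

27, 56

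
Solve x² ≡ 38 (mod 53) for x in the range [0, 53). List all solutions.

12, 41

53 ≡ 1 (mod 4), so we find a root by search.
Trying successive values, 12² = 144 ≡ 38 (mod 53). The other root is 53 − 12 = 41.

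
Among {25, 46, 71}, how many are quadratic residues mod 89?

2

(25/89) = +1 → QR.
(46/89) = -1 → non-residue.
(71/89) = +1 → QR.
Total quadratic residues among the 3: 2.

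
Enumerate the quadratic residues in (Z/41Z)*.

1,2,4,5,8,9,10,16,18,20,21,23,25,31,32,33,36,37,39,40

Square k = 1,…,20 (k and 41−k give the same square):
1²=1, 2²=4, 3²=9, 4²=16, 5²=25, 6²=36, 7²≡8, 8²≡23, 9²≡40, 10²≡18, 11²≡39, 12²≡21, 13²≡5, 14²≡32, 15²≡20, 16²≡10, 17²≡2, 18²≡37, 19²≡33, 20²≡31 (mod 41).
So the quadratic residues mod 41 are {1, 2, 4, 5, 8, 9, 10, 16, 18, 20, 21, 23, 25, 31, 32, 33, 36, 37, 39, 40}.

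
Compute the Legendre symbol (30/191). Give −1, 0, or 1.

1

Pull out 2: since 191 ≡ 7 (mod 8), (2/191) = +1.
Reciprocity: 15 ≡ 3 and 191 ≡ 3 (mod 4), so (15/191) = −(191/15).
Reduce top mod 15: now compute (11/15).
Reciprocity: 11 ≡ 3 and 15 ≡ 3 (mod 4), so (11/15) = −(15/11).
Reduce top mod 11: now compute (4/11).
Pull out 2^2: since 11 ≡ 3 (mod 8), (2/11) = -1, so (2/11)^2 = +1.
Reached (1/11) = 1. Collecting the sign flips along the way, the symbol is +1.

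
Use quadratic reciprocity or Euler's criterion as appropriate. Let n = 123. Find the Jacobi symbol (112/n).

Pull out 2^4: since 123 ≡ 3 (mod 8), (2/123) = -1, so (2/123)^4 = +1.
Reciprocity: 7 ≡ 3 and 123 ≡ 3 (mod 4), so (7/123) = −(123/7).
Reduce top mod 7: now compute (4/7).
Pull out 2^2: since 7 ≡ 7 (mod 8), (2/7) = +1, so (2/7)^2 = +1.
Reached (1/7) = 1. Collecting the sign flips along the way, the symbol is -1.

-1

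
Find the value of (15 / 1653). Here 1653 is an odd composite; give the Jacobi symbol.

0

Reciprocity: 15 ≡ 3 and 1653 ≡ 1 (mod 4), so (15/1653) = +(1653/15).
Reduce top mod 15: now compute (3/15).
Reciprocity: 3 ≡ 3 and 15 ≡ 3 (mod 4), so (3/15) = −(15/3).
Reduce top mod 3: now compute (0/3).
Top reduces to 0: gcd > 1, so the symbol is 0.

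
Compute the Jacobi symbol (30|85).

Pull out 2: since 85 ≡ 5 (mod 8), (2/85) = -1.
Reciprocity: 15 ≡ 3 and 85 ≡ 1 (mod 4), so (15/85) = +(85/15).
Reduce top mod 15: now compute (10/15).
Pull out 2: since 15 ≡ 7 (mod 8), (2/15) = +1.
Reciprocity: 5 ≡ 1 and 15 ≡ 3 (mod 4), so (5/15) = +(15/5).
Reduce top mod 5: now compute (0/5).
Top reduces to 0: gcd > 1, so the symbol is 0.

0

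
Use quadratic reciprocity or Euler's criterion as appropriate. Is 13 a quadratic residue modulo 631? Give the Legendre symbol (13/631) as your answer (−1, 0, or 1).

-1

Reciprocity: 13 ≡ 1 and 631 ≡ 3 (mod 4), so (13/631) = +(631/13).
Reduce top mod 13: now compute (7/13).
Reciprocity: 7 ≡ 3 and 13 ≡ 1 (mod 4), so (7/13) = +(13/7).
Reduce top mod 7: now compute (6/7).
Pull out 2: since 7 ≡ 7 (mod 8), (2/7) = +1.
Reciprocity: 3 ≡ 3 and 7 ≡ 3 (mod 4), so (3/7) = −(7/3).
Reduce top mod 3: now compute (1/3).
Reached (1/3) = 1. Collecting the sign flips along the way, the symbol is -1.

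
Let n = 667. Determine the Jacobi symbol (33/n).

-1

Reciprocity: 33 ≡ 1 and 667 ≡ 3 (mod 4), so (33/667) = +(667/33).
Reduce top mod 33: now compute (7/33).
Reciprocity: 7 ≡ 3 and 33 ≡ 1 (mod 4), so (7/33) = +(33/7).
Reduce top mod 7: now compute (5/7).
Reciprocity: 5 ≡ 1 and 7 ≡ 3 (mod 4), so (5/7) = +(7/5).
Reduce top mod 5: now compute (2/5).
Pull out 2: since 5 ≡ 5 (mod 8), (2/5) = -1.
Reached (1/5) = 1. Collecting the sign flips along the way, the symbol is -1.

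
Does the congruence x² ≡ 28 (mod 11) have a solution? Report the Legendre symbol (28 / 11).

-1

Euler's criterion: (28/11) ≡ 6^5 (mod 11).
6^2 ≡ 3 (mod 11)
6^4 ≡ 9 (mod 11)
6^5 = 6^(4+1) ≡ 10 (mod 11).
Result is 10 ≡ −1, so (28/11) = −1.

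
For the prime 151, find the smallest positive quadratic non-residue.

(2/151) = +1, so 2 is a residue.
(3/151) = −1, so 3 is the smallest positive non-residue mod 151.

3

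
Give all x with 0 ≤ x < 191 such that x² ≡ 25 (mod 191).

Since 191 ≡ 3 (mod 4), a square root of 25 is 25^((191+1)/4) = 25^48 mod 191.
Repeated squaring: 25^2≡52, 25^4≡30, 25^8≡136, 25^16≡160, 25^32≡6 (mod 191).
25^48 = 25^(32+16) ≡ 5 (mod 191).
Check: 5² = 25 ≡ 25 (mod 191). The two roots are 5 and 186.

5, 186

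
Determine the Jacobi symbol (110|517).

Pull out 2: since 517 ≡ 5 (mod 8), (2/517) = -1.
Reciprocity: 55 ≡ 3 and 517 ≡ 1 (mod 4), so (55/517) = +(517/55).
Reduce top mod 55: now compute (22/55).
Pull out 2: since 55 ≡ 7 (mod 8), (2/55) = +1.
Reciprocity: 11 ≡ 3 and 55 ≡ 3 (mod 4), so (11/55) = −(55/11).
Reduce top mod 11: now compute (0/11).
Top reduces to 0: gcd > 1, so the symbol is 0.

0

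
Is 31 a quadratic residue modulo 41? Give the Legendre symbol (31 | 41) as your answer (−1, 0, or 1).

1

Reciprocity: 31 ≡ 3 and 41 ≡ 1 (mod 4), so (31/41) = +(41/31).
Reduce top mod 31: now compute (10/31).
Pull out 2: since 31 ≡ 7 (mod 8), (2/31) = +1.
Reciprocity: 5 ≡ 1 and 31 ≡ 3 (mod 4), so (5/31) = +(31/5).
Reduce top mod 5: now compute (1/5).
Reached (1/5) = 1. Collecting the sign flips along the way, the symbol is +1.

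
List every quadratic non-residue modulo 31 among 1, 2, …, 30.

Square k = 1,…,15 (k and 31−k give the same square):
1²=1, 2²=4, 3²=9, 4²=16, 5²=25, 6²≡5, 7²≡18, 8²≡2, 9²≡19, 10²≡7, 11²≡28, 12²≡20, 13²≡14, 14²≡10, 15²≡8 (mod 31).
The residues are {1, 2, 4, 5, 7, 8, 9, 10, 14, 16, 18, 19, 20, 25, 28}; the non-residues are the remaining 15 nonzero classes.

3, 6, 11, 12, 13, 15, 17, 21, 22, 23, 24, 26, 27, 29, 30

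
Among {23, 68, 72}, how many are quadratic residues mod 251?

2

(23/251) = +1 → QR.
(68/251) = +1 → QR.
(72/251) = -1 → non-residue.
Total quadratic residues among the 3: 2.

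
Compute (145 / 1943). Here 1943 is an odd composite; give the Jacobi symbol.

Reciprocity: 145 ≡ 1 and 1943 ≡ 3 (mod 4), so (145/1943) = +(1943/145).
Reduce top mod 145: now compute (58/145).
Pull out 2: since 145 ≡ 1 (mod 8), (2/145) = +1.
Reciprocity: 29 ≡ 1 and 145 ≡ 1 (mod 4), so (29/145) = +(145/29).
Reduce top mod 29: now compute (0/29).
Top reduces to 0: gcd > 1, so the symbol is 0.

0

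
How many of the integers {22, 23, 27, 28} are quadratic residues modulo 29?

3

(22/29) = +1 → QR.
(23/29) = +1 → QR.
(27/29) = -1 → non-residue.
(28/29) = +1 → QR.
Total quadratic residues among the 4: 3.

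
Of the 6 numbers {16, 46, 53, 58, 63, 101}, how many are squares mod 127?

(16/127) = +1 → QR.
(46/127) = -1 → non-residue.
(53/127) = -1 → non-residue.
(58/127) = -1 → non-residue.
(63/127) = -1 → non-residue.
(101/127) = -1 → non-residue.
Total quadratic residues among the 6: 1.

1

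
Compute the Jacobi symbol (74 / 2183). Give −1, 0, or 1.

0

Pull out 2: since 2183 ≡ 7 (mod 8), (2/2183) = +1.
Reciprocity: 37 ≡ 1 and 2183 ≡ 3 (mod 4), so (37/2183) = +(2183/37).
Reduce top mod 37: now compute (0/37).
Top reduces to 0: gcd > 1, so the symbol is 0.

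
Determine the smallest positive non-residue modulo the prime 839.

11

(2/839) = +1, so 2 is a residue.
(3/839) = +1, so 3 is a residue.
(4/839) = +1, so 4 is a residue.
(5/839) = +1, so 5 is a residue.
(6/839) = +1, so 6 is a residue.
(7/839) = +1, so 7 is a residue.
(8/839) = +1, so 8 is a residue.
(9/839) = +1, so 9 is a residue.
(10/839) = +1, so 10 is a residue.
(11/839) = −1, so 11 is the smallest positive non-residue mod 839.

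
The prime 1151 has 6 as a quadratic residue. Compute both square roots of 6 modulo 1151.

Since 1151 ≡ 3 (mod 4), a square root of 6 is 6^((1151+1)/4) = 6^288 mod 1151.
Repeated squaring: 6^2≡36, 6^4≡145, 6^8≡307, 6^16≡1018, 6^32≡424, 6^64≡220, 6^128≡58, 6^256≡1062 (mod 1151).
6^288 = 6^(256+32) ≡ 247 (mod 1151).
Check: 247² = 61009 ≡ 6 (mod 1151). The two roots are 247 and 904.

247, 904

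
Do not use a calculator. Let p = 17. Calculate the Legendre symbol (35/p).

1

First reduce: 35 ≡ 1 (mod 17).
Reached (1/17) = 1. Collecting the sign flips along the way, the symbol is +1.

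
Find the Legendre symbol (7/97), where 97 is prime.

Euler's criterion: (7/97) ≡ 7^48 (mod 97).
7^2 ≡ 49 (mod 97)
7^4 ≡ 73 (mod 97)
7^8 ≡ 91 (mod 97)
7^16 ≡ 36 (mod 97)
7^32 ≡ 35 (mod 97)
7^48 = 7^(32+16) ≡ 96 (mod 97).
Result is 96 ≡ −1, so (7/97) = −1.

-1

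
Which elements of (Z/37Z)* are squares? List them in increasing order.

1,3,4,7,9,10,11,12,16,21,25,26,27,28,30,33,34,36

Square k = 1,…,18 (k and 37−k give the same square):
1²=1, 2²=4, 3²=9, 4²=16, 5²=25, 6²=36, 7²≡12, 8²≡27, 9²≡7, 10²≡26, 11²≡10, 12²≡33, 13²≡21, 14²≡11, 15²≡3, 16²≡34, 17²≡30, 18²≡28 (mod 37).
So the quadratic residues mod 37 are {1, 3, 4, 7, 9, 10, 11, 12, 16, 21, 25, 26, 27, 28, 30, 33, 34, 36}.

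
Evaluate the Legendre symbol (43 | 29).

First reduce: 43 ≡ 14 (mod 29).
Pull out 2: since 29 ≡ 5 (mod 8), (2/29) = -1.
Reciprocity: 7 ≡ 3 and 29 ≡ 1 (mod 4), so (7/29) = +(29/7).
Reduce top mod 7: now compute (1/7).
Reached (1/7) = 1. Collecting the sign flips along the way, the symbol is -1.

-1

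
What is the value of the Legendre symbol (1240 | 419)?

1

Euler's criterion: (1240/419) ≡ 402^209 (mod 419).
402^2 ≡ 289 (mod 419)
402^4 ≡ 140 (mod 419)
402^8 ≡ 326 (mod 419)
402^16 ≡ 269 (mod 419)
402^32 ≡ 293 (mod 419)
402^64 ≡ 373 (mod 419)
402^128 ≡ 21 (mod 419)
402^209 = 402^(128+64+16+1) ≡ 1 (mod 419).
Result is 1, so (1240/419) = 1.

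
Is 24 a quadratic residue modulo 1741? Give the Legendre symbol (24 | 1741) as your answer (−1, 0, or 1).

-1

Pull out 2^3: since 1741 ≡ 5 (mod 8), (2/1741) = -1, so (2/1741)^3 = -1.
Reciprocity: 3 ≡ 3 and 1741 ≡ 1 (mod 4), so (3/1741) = +(1741/3).
Reduce top mod 3: now compute (1/3).
Reached (1/3) = 1. Collecting the sign flips along the way, the symbol is -1.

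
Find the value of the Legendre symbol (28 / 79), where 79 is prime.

-1

Pull out 2^2: since 79 ≡ 7 (mod 8), (2/79) = +1, so (2/79)^2 = +1.
Reciprocity: 7 ≡ 3 and 79 ≡ 3 (mod 4), so (7/79) = −(79/7).
Reduce top mod 7: now compute (2/7).
Pull out 2: since 7 ≡ 7 (mod 8), (2/7) = +1.
Reached (1/7) = 1. Collecting the sign flips along the way, the symbol is -1.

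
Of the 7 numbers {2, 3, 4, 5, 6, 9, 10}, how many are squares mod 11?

4

(2/11) = -1 → non-residue.
(3/11) = +1 → QR.
(4/11) = +1 → QR.
(5/11) = +1 → QR.
(6/11) = -1 → non-residue.
(9/11) = +1 → QR.
(10/11) = -1 → non-residue.
Total quadratic residues among the 7: 4.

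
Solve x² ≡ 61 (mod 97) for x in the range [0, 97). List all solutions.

35, 62

97 ≡ 1 (mod 4), so we find a root by search.
Trying successive values, 35² = 1225 ≡ 61 (mod 97). The other root is 97 − 35 = 62.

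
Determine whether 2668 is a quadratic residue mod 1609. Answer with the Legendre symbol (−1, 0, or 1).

First reduce: 2668 ≡ 1059 (mod 1609).
Reciprocity: 1059 ≡ 3 and 1609 ≡ 1 (mod 4), so (1059/1609) = +(1609/1059).
Reduce top mod 1059: now compute (550/1059).
Pull out 2: since 1059 ≡ 3 (mod 8), (2/1059) = -1.
Reciprocity: 275 ≡ 3 and 1059 ≡ 3 (mod 4), so (275/1059) = −(1059/275).
Reduce top mod 275: now compute (234/275).
Pull out 2: since 275 ≡ 3 (mod 8), (2/275) = -1.
Reciprocity: 117 ≡ 1 and 275 ≡ 3 (mod 4), so (117/275) = +(275/117).
Reduce top mod 117: now compute (41/117).
Reciprocity: 41 ≡ 1 and 117 ≡ 1 (mod 4), so (41/117) = +(117/41).
Reduce top mod 41: now compute (35/41).
Reciprocity: 35 ≡ 3 and 41 ≡ 1 (mod 4), so (35/41) = +(41/35).
Reduce top mod 35: now compute (6/35).
Pull out 2: since 35 ≡ 3 (mod 8), (2/35) = -1.
Reciprocity: 3 ≡ 3 and 35 ≡ 3 (mod 4), so (3/35) = −(35/3).
Reduce top mod 3: now compute (2/3).
Pull out 2: since 3 ≡ 3 (mod 8), (2/3) = -1.
Reached (1/3) = 1. Collecting the sign flips along the way, the symbol is +1.

1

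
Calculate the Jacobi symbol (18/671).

1

Pull out 2: since 671 ≡ 7 (mod 8), (2/671) = +1.
Reciprocity: 9 ≡ 1 and 671 ≡ 3 (mod 4), so (9/671) = +(671/9).
Reduce top mod 9: now compute (5/9).
Reciprocity: 5 ≡ 1 and 9 ≡ 1 (mod 4), so (5/9) = +(9/5).
Reduce top mod 5: now compute (4/5).
Pull out 2^2: since 5 ≡ 5 (mod 8), (2/5) = -1, so (2/5)^2 = +1.
Reached (1/5) = 1. Collecting the sign flips along the way, the symbol is +1.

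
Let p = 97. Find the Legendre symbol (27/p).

Reciprocity: 27 ≡ 3 and 97 ≡ 1 (mod 4), so (27/97) = +(97/27).
Reduce top mod 27: now compute (16/27).
Pull out 2^4: since 27 ≡ 3 (mod 8), (2/27) = -1, so (2/27)^4 = +1.
Reached (1/27) = 1. Collecting the sign flips along the way, the symbol is +1.

1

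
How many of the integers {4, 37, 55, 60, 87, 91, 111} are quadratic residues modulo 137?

4

(4/137) = +1 → QR.
(37/137) = +1 → QR.
(55/137) = -1 → non-residue.
(60/137) = +1 → QR.
(87/137) = +1 → QR.
(91/137) = -1 → non-residue.
(111/137) = -1 → non-residue.
Total quadratic residues among the 7: 4.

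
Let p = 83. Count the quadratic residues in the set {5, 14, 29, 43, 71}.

1

(5/83) = -1 → non-residue.
(14/83) = -1 → non-residue.
(29/83) = +1 → QR.
(43/83) = -1 → non-residue.
(71/83) = -1 → non-residue.
Total quadratic residues among the 5: 1.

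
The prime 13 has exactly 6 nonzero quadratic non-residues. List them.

2, 5, 6, 7, 8, 11

Square k = 1,…,6 (k and 13−k give the same square):
1²=1, 2²=4, 3²=9, 4²≡3, 5²≡12, 6²≡10 (mod 13).
The residues are {1, 3, 4, 9, 10, 12}; the non-residues are the remaining 6 nonzero classes.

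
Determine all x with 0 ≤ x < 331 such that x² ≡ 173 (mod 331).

Since 331 ≡ 3 (mod 4), a square root of 173 is 173^((331+1)/4) = 173^83 mod 331.
Repeated squaring: 173^2≡139, 173^4≡123, 173^8≡234, 173^16≡141, 173^32≡21, 173^64≡110 (mod 331).
173^83 = 173^(64+16+2+1) ≡ 156 (mod 331).
Check: 156² = 24336 ≡ 173 (mod 331). The two roots are 156 and 175.

156, 175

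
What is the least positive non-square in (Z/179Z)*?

2

(2/179) = −1, so 2 is the smallest positive non-residue mod 179.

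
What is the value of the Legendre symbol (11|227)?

Euler's criterion: (11/227) ≡ 11^113 (mod 227).
11^2 ≡ 121 (mod 227)
11^4 ≡ 113 (mod 227)
11^8 ≡ 57 (mod 227)
11^16 ≡ 71 (mod 227)
11^32 ≡ 47 (mod 227)
11^64 ≡ 166 (mod 227)
11^113 = 11^(64+32+16+1) ≡ 1 (mod 227).
Result is 1, so (11/227) = 1.

1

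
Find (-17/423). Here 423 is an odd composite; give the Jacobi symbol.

-1

First reduce: -17 ≡ 406 (mod 423).
Pull out 2: since 423 ≡ 7 (mod 8), (2/423) = +1.
Reciprocity: 203 ≡ 3 and 423 ≡ 3 (mod 4), so (203/423) = −(423/203).
Reduce top mod 203: now compute (17/203).
Reciprocity: 17 ≡ 1 and 203 ≡ 3 (mod 4), so (17/203) = +(203/17).
Reduce top mod 17: now compute (16/17).
Pull out 2^4: since 17 ≡ 1 (mod 8), (2/17) = +1, so (2/17)^4 = +1.
Reached (1/17) = 1. Collecting the sign flips along the way, the symbol is -1.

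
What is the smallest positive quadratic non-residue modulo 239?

7

(2/239) = +1, so 2 is a residue.
(3/239) = +1, so 3 is a residue.
(4/239) = +1, so 4 is a residue.
(5/239) = +1, so 5 is a residue.
(6/239) = +1, so 6 is a residue.
(7/239) = −1, so 7 is the smallest positive non-residue mod 239.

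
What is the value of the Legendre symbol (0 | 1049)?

0

Top reduces to 0: gcd > 1, so the symbol is 0.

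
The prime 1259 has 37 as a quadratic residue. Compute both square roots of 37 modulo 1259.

36, 1223

Since 1259 ≡ 3 (mod 4), a square root of 37 is 37^((1259+1)/4) = 37^315 mod 1259.
Repeated squaring: 37^2≡110, 37^4≡769, 37^8≡890, 37^16≡189, 37^32≡469, 37^64≡895, 37^128≡301, 37^256≡1212 (mod 1259).
37^315 = 37^(256+32+16+8+2+1) ≡ 36 (mod 1259).
Check: 36² = 1296 ≡ 37 (mod 1259). The two roots are 36 and 1223.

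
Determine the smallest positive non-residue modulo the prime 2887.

(2/2887) = +1, so 2 is a residue.
(3/2887) = −1, so 3 is the smallest positive non-residue mod 2887.

3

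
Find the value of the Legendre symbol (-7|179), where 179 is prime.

1

First reduce: -7 ≡ 172 (mod 179).
Pull out 2^2: since 179 ≡ 3 (mod 8), (2/179) = -1, so (2/179)^2 = +1.
Reciprocity: 43 ≡ 3 and 179 ≡ 3 (mod 4), so (43/179) = −(179/43).
Reduce top mod 43: now compute (7/43).
Reciprocity: 7 ≡ 3 and 43 ≡ 3 (mod 4), so (7/43) = −(43/7).
Reduce top mod 7: now compute (1/7).
Reached (1/7) = 1. Collecting the sign flips along the way, the symbol is +1.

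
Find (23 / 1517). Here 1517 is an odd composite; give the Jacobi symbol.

Reciprocity: 23 ≡ 3 and 1517 ≡ 1 (mod 4), so (23/1517) = +(1517/23).
Reduce top mod 23: now compute (22/23).
Pull out 2: since 23 ≡ 7 (mod 8), (2/23) = +1.
Reciprocity: 11 ≡ 3 and 23 ≡ 3 (mod 4), so (11/23) = −(23/11).
Reduce top mod 11: now compute (1/11).
Reached (1/11) = 1. Collecting the sign flips along the way, the symbol is -1.

-1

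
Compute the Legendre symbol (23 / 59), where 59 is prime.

-1

Euler's criterion: (23/59) ≡ 23^29 (mod 59).
23^2 ≡ 57 (mod 59)
23^4 ≡ 4 (mod 59)
23^8 ≡ 16 (mod 59)
23^16 ≡ 20 (mod 59)
23^29 = 23^(16+8+4+1) ≡ 58 (mod 59).
Result is 58 ≡ −1, so (23/59) = −1.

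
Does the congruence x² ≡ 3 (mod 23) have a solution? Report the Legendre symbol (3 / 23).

Euler's criterion: (3/23) ≡ 3^11 (mod 23).
3^2 ≡ 9 (mod 23)
3^4 ≡ 12 (mod 23)
3^8 ≡ 6 (mod 23)
3^11 = 3^(8+2+1) ≡ 1 (mod 23).
Result is 1, so (3/23) = 1.

1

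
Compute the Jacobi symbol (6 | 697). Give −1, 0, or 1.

1

Pull out 2: since 697 ≡ 1 (mod 8), (2/697) = +1.
Reciprocity: 3 ≡ 3 and 697 ≡ 1 (mod 4), so (3/697) = +(697/3).
Reduce top mod 3: now compute (1/3).
Reached (1/3) = 1. Collecting the sign flips along the way, the symbol is +1.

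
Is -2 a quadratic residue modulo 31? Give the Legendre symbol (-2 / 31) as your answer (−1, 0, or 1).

First reduce: -2 ≡ 29 (mod 31).
Reciprocity: 29 ≡ 1 and 31 ≡ 3 (mod 4), so (29/31) = +(31/29).
Reduce top mod 29: now compute (2/29).
Pull out 2: since 29 ≡ 5 (mod 8), (2/29) = -1.
Reached (1/29) = 1. Collecting the sign flips along the way, the symbol is -1.

-1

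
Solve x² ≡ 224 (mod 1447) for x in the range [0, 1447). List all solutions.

671, 776

Since 1447 ≡ 3 (mod 4), a square root of 224 is 224^((1447+1)/4) = 224^362 mod 1447.
Repeated squaring: 224^2≡978, 224^4≡17, 224^8≡289, 224^16≡1042, 224^32≡514, 224^64≡842, 224^128≡1381, 224^256≡15 (mod 1447).
224^362 = 224^(256+64+32+8+2) ≡ 776 (mod 1447).
Check: 776² = 602176 ≡ 224 (mod 1447). The two roots are 671 and 776.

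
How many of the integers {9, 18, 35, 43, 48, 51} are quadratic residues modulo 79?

(9/79) = +1 → QR.
(18/79) = +1 → QR.
(35/79) = -1 → non-residue.
(43/79) = -1 → non-residue.
(48/79) = -1 → non-residue.
(51/79) = +1 → QR.
Total quadratic residues among the 6: 3.

3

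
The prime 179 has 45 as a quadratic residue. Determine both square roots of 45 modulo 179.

89, 90

Since 179 ≡ 3 (mod 4), a square root of 45 is 45^((179+1)/4) = 45^45 mod 179.
Repeated squaring: 45^2≡56, 45^4≡93, 45^8≡57, 45^16≡27, 45^32≡13 (mod 179).
45^45 = 45^(32+8+4+1) ≡ 89 (mod 179).
Check: 89² = 7921 ≡ 45 (mod 179). The two roots are 89 and 90.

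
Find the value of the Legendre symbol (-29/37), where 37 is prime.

-1

First reduce: -29 ≡ 8 (mod 37).
Pull out 2^3: since 37 ≡ 5 (mod 8), (2/37) = -1, so (2/37)^3 = -1.
Reached (1/37) = 1. Collecting the sign flips along the way, the symbol is -1.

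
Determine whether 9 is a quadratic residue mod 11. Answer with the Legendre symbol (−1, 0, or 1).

Reciprocity: 9 ≡ 1 and 11 ≡ 3 (mod 4), so (9/11) = +(11/9).
Reduce top mod 9: now compute (2/9).
Pull out 2: since 9 ≡ 1 (mod 8), (2/9) = +1.
Reached (1/9) = 1. Collecting the sign flips along the way, the symbol is +1.

1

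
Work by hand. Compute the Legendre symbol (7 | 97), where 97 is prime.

Euler's criterion: (7/97) ≡ 7^48 (mod 97).
7^2 ≡ 49 (mod 97)
7^4 ≡ 73 (mod 97)
7^8 ≡ 91 (mod 97)
7^16 ≡ 36 (mod 97)
7^32 ≡ 35 (mod 97)
7^48 = 7^(32+16) ≡ 96 (mod 97).
Result is 96 ≡ −1, so (7/97) = −1.

-1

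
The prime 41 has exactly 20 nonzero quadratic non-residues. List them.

Square k = 1,…,20 (k and 41−k give the same square):
1²=1, 2²=4, 3²=9, 4²=16, 5²=25, 6²=36, 7²≡8, 8²≡23, 9²≡40, 10²≡18, 11²≡39, 12²≡21, 13²≡5, 14²≡32, 15²≡20, 16²≡10, 17²≡2, 18²≡37, 19²≡33, 20²≡31 (mod 41).
The residues are {1, 2, 4, 5, 8, 9, 10, 16, 18, 20, 21, 23, 25, 31, 32, 33, 36, 37, 39, 40}; the non-residues are the remaining 20 nonzero classes.

3, 6, 7, 11, 12, 13, 14, 15, 17, 19, 22, 24, 26, 27, 28, 29, 30, 34, 35, 38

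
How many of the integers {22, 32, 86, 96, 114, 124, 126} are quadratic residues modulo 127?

3

(22/127) = +1 → QR.
(32/127) = +1 → QR.
(86/127) = -1 → non-residue.
(96/127) = -1 → non-residue.
(114/127) = -1 → non-residue.
(124/127) = +1 → QR.
(126/127) = -1 → non-residue.
Total quadratic residues among the 7: 3.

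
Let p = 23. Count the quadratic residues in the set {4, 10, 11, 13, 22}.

(4/23) = +1 → QR.
(10/23) = -1 → non-residue.
(11/23) = -1 → non-residue.
(13/23) = +1 → QR.
(22/23) = -1 → non-residue.
Total quadratic residues among the 5: 2.

2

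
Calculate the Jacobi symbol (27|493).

Reciprocity: 27 ≡ 3 and 493 ≡ 1 (mod 4), so (27/493) = +(493/27).
Reduce top mod 27: now compute (7/27).
Reciprocity: 7 ≡ 3 and 27 ≡ 3 (mod 4), so (7/27) = −(27/7).
Reduce top mod 7: now compute (6/7).
Pull out 2: since 7 ≡ 7 (mod 8), (2/7) = +1.
Reciprocity: 3 ≡ 3 and 7 ≡ 3 (mod 4), so (3/7) = −(7/3).
Reduce top mod 3: now compute (1/3).
Reached (1/3) = 1. Collecting the sign flips along the way, the symbol is +1.

1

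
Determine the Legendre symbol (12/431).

1

Pull out 2^2: since 431 ≡ 7 (mod 8), (2/431) = +1, so (2/431)^2 = +1.
Reciprocity: 3 ≡ 3 and 431 ≡ 3 (mod 4), so (3/431) = −(431/3).
Reduce top mod 3: now compute (2/3).
Pull out 2: since 3 ≡ 3 (mod 8), (2/3) = -1.
Reached (1/3) = 1. Collecting the sign flips along the way, the symbol is +1.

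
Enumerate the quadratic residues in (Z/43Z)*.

1,4,6,9,10,11,13,14,15,16,17,21,23,24,25,31,35,36,38,40,41

Square k = 1,…,21 (k and 43−k give the same square):
1²=1, 2²=4, 3²=9, 4²=16, 5²=25, 6²=36, 7²≡6, 8²≡21, 9²≡38, 10²≡14, 11²≡35, 12²≡15, 13²≡40, 14²≡24, 15²≡10, 16²≡41, 17²≡31, 18²≡23, 19²≡17, 20²≡13, 21²≡11 (mod 43).
So the quadratic residues mod 43 are {1, 4, 6, 9, 10, 11, 13, 14, 15, 16, 17, 21, 23, 24, 25, 31, 35, 36, 38, 40, 41}.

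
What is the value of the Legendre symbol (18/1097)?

1

Euler's criterion: (18/1097) ≡ 18^548 (mod 1097).
18^2 ≡ 324 (mod 1097)
18^4 ≡ 761 (mod 1097)
18^8 ≡ 1002 (mod 1097)
18^16 ≡ 249 (mod 1097)
18^32 ≡ 569 (mod 1097)
18^64 ≡ 146 (mod 1097)
18^128 ≡ 473 (mod 1097)
18^256 ≡ 1038 (mod 1097)
18^512 ≡ 190 (mod 1097)
18^548 = 18^(512+32+4) ≡ 1 (mod 1097).
Result is 1, so (18/1097) = 1.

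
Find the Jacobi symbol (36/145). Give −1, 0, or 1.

1

Pull out 2^2: since 145 ≡ 1 (mod 8), (2/145) = +1, so (2/145)^2 = +1.
Reciprocity: 9 ≡ 1 and 145 ≡ 1 (mod 4), so (9/145) = +(145/9).
Reduce top mod 9: now compute (1/9).
Reached (1/9) = 1. Collecting the sign flips along the way, the symbol is +1.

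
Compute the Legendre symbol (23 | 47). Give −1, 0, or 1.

Reciprocity: 23 ≡ 3 and 47 ≡ 3 (mod 4), so (23/47) = −(47/23).
Reduce top mod 23: now compute (1/23).
Reached (1/23) = 1. Collecting the sign flips along the way, the symbol is -1.

-1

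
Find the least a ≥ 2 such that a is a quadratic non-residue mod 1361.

(2/1361) = +1, so 2 is a residue.
(3/1361) = −1, so 3 is the smallest positive non-residue mod 1361.

3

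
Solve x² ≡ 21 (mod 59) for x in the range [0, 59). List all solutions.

Since 59 ≡ 3 (mod 4), a square root of 21 is 21^((59+1)/4) = 21^15 mod 59.
Repeated squaring: 21^2≡28, 21^4≡17, 21^8≡53 (mod 59).
21^15 = 21^(8+4+2+1) ≡ 27 (mod 59).
Check: 27² = 729 ≡ 21 (mod 59). The two roots are 27 and 32.

27, 32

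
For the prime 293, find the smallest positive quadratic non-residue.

(2/293) = −1, so 2 is the smallest positive non-residue mod 293.

2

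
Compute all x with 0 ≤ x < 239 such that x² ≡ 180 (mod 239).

Since 239 ≡ 3 (mod 4), a square root of 180 is 180^((239+1)/4) = 180^60 mod 239.
Repeated squaring: 180^2≡135, 180^4≡61, 180^8≡136, 180^16≡93, 180^32≡45 (mod 239).
180^60 = 180^(32+16+8+4) ≡ 186 (mod 239).
Check: 186² = 34596 ≡ 180 (mod 239). The two roots are 53 and 186.

53, 186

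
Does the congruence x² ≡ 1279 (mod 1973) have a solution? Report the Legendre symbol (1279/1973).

Reciprocity: 1279 ≡ 3 and 1973 ≡ 1 (mod 4), so (1279/1973) = +(1973/1279).
Reduce top mod 1279: now compute (694/1279).
Pull out 2: since 1279 ≡ 7 (mod 8), (2/1279) = +1.
Reciprocity: 347 ≡ 3 and 1279 ≡ 3 (mod 4), so (347/1279) = −(1279/347).
Reduce top mod 347: now compute (238/347).
Pull out 2: since 347 ≡ 3 (mod 8), (2/347) = -1.
Reciprocity: 119 ≡ 3 and 347 ≡ 3 (mod 4), so (119/347) = −(347/119).
Reduce top mod 119: now compute (109/119).
Reciprocity: 109 ≡ 1 and 119 ≡ 3 (mod 4), so (109/119) = +(119/109).
Reduce top mod 109: now compute (10/109).
Pull out 2: since 109 ≡ 5 (mod 8), (2/109) = -1.
Reciprocity: 5 ≡ 1 and 109 ≡ 1 (mod 4), so (5/109) = +(109/5).
Reduce top mod 5: now compute (4/5).
Pull out 2^2: since 5 ≡ 5 (mod 8), (2/5) = -1, so (2/5)^2 = +1.
Reached (1/5) = 1. Collecting the sign flips along the way, the symbol is +1.

1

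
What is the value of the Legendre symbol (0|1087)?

0

Top reduces to 0: gcd > 1, so the symbol is 0.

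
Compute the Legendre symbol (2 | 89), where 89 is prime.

Euler's criterion: (2/89) ≡ 2^44 (mod 89).
2^2 ≡ 4 (mod 89)
2^4 ≡ 16 (mod 89)
2^8 ≡ 78 (mod 89)
2^16 ≡ 32 (mod 89)
2^32 ≡ 45 (mod 89)
2^44 = 2^(32+8+4) ≡ 1 (mod 89).
Result is 1, so (2/89) = 1.

1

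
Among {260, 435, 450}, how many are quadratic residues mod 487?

(260/487) = +1 → QR.
(435/487) = +1 → QR.
(450/487) = +1 → QR.
Total quadratic residues among the 3: 3.

3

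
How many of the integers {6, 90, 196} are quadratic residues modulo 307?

(6/307) = +1 → QR.
(90/307) = +1 → QR.
(196/307) = +1 → QR.
Total quadratic residues among the 3: 3.

3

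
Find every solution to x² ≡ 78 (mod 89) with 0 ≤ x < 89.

89 ≡ 1 (mod 4), so we find a root by search.
Trying successive values, 16² = 256 ≡ 78 (mod 89). The other root is 89 − 16 = 73.

16, 73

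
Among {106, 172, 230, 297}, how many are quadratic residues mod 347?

2

(106/347) = -1 → non-residue.
(172/347) = +1 → QR.
(230/347) = -1 → non-residue.
(297/347) = +1 → QR.
Total quadratic residues among the 4: 2.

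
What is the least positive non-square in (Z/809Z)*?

3

(2/809) = +1, so 2 is a residue.
(3/809) = −1, so 3 is the smallest positive non-residue mod 809.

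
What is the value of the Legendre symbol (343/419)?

1

Euler's criterion: (343/419) ≡ 343^209 (mod 419).
343^2 ≡ 329 (mod 419)
343^4 ≡ 139 (mod 419)
343^8 ≡ 47 (mod 419)
343^16 ≡ 114 (mod 419)
343^32 ≡ 7 (mod 419)
343^64 ≡ 49 (mod 419)
343^128 ≡ 306 (mod 419)
343^209 = 343^(128+64+16+1) ≡ 1 (mod 419).
Result is 1, so (343/419) = 1.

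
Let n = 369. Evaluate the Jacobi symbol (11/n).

-1

Reciprocity: 11 ≡ 3 and 369 ≡ 1 (mod 4), so (11/369) = +(369/11).
Reduce top mod 11: now compute (6/11).
Pull out 2: since 11 ≡ 3 (mod 8), (2/11) = -1.
Reciprocity: 3 ≡ 3 and 11 ≡ 3 (mod 4), so (3/11) = −(11/3).
Reduce top mod 3: now compute (2/3).
Pull out 2: since 3 ≡ 3 (mod 8), (2/3) = -1.
Reached (1/3) = 1. Collecting the sign flips along the way, the symbol is -1.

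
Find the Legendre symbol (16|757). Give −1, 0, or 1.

Euler's criterion: (16/757) ≡ 16^378 (mod 757).
16^2 ≡ 256 (mod 757)
16^4 ≡ 434 (mod 757)
16^8 ≡ 620 (mod 757)
16^16 ≡ 601 (mod 757)
16^32 ≡ 112 (mod 757)
16^64 ≡ 432 (mod 757)
16^128 ≡ 402 (mod 757)
16^256 ≡ 363 (mod 757)
16^378 = 16^(256+64+32+16+8+2) ≡ 1 (mod 757).
Result is 1, so (16/757) = 1.

1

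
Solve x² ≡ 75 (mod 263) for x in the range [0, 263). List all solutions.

Since 263 ≡ 3 (mod 4), a square root of 75 is 75^((263+1)/4) = 75^66 mod 263.
Repeated squaring: 75^2≡102, 75^4≡147, 75^8≡43, 75^16≡8, 75^32≡64, 75^64≡151 (mod 263).
75^66 = 75^(64+2) ≡ 148 (mod 263).
Check: 148² = 21904 ≡ 75 (mod 263). The two roots are 115 and 148.

115, 148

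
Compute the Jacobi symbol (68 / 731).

Pull out 2^2: since 731 ≡ 3 (mod 8), (2/731) = -1, so (2/731)^2 = +1.
Reciprocity: 17 ≡ 1 and 731 ≡ 3 (mod 4), so (17/731) = +(731/17).
Reduce top mod 17: now compute (0/17).
Top reduces to 0: gcd > 1, so the symbol is 0.

0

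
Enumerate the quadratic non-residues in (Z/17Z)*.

3 5 6 7 10 11 12 14

Square k = 1,…,8 (k and 17−k give the same square):
1²=1, 2²=4, 3²=9, 4²=16, 5²≡8, 6²≡2, 7²≡15, 8²≡13 (mod 17).
The residues are {1, 2, 4, 8, 9, 13, 15, 16}; the non-residues are the remaining 8 nonzero classes.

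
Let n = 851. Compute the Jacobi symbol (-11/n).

First reduce: -11 ≡ 840 (mod 851).
Pull out 2^3: since 851 ≡ 3 (mod 8), (2/851) = -1, so (2/851)^3 = -1.
Reciprocity: 105 ≡ 1 and 851 ≡ 3 (mod 4), so (105/851) = +(851/105).
Reduce top mod 105: now compute (11/105).
Reciprocity: 11 ≡ 3 and 105 ≡ 1 (mod 4), so (11/105) = +(105/11).
Reduce top mod 11: now compute (6/11).
Pull out 2: since 11 ≡ 3 (mod 8), (2/11) = -1.
Reciprocity: 3 ≡ 3 and 11 ≡ 3 (mod 4), so (3/11) = −(11/3).
Reduce top mod 3: now compute (2/3).
Pull out 2: since 3 ≡ 3 (mod 8), (2/3) = -1.
Reached (1/3) = 1. Collecting the sign flips along the way, the symbol is +1.

1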